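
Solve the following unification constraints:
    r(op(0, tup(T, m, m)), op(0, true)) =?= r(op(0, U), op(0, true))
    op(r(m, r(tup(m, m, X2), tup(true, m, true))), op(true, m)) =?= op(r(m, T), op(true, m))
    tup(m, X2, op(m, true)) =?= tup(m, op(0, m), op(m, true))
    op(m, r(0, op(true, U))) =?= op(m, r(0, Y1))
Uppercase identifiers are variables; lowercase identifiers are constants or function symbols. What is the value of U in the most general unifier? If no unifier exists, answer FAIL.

Decompose r/2: op(0, tup(T, m, m)) =?= op(0, U),  op(0, true) =?= op(0, true).
Decompose op/2: 0 =?= 0,  tup(T, m, m) =?= U.
Delete trivial equation 0 =?= 0.
Bind U := tup(T, m, m); substituting into the one remaining equation that mentions U gives: op(m, r(0, op(true, tup(T, m, m)))) =?= op(m, r(0, Y1)).
Delete trivial equation op(0, true) =?= op(0, true).
Decompose op/2: r(m, r(tup(m, m, X2), tup(true, m, true))) =?= r(m, T),  op(true, m) =?= op(true, m).
Decompose r/2: m =?= m,  r(tup(m, m, X2), tup(true, m, true)) =?= T.
Delete trivial equation m =?= m.
Bind T := r(tup(m, m, X2), tup(true, m, true)); substituting into the one remaining equation that mentions T gives: op(m, r(0, op(true, tup(r(tup(m, m, X2), tup(true, m, true)), m, m)))) =?= op(m, r(0, Y1)). Substituting into the earlier binding gives U := tup(r(tup(m, m, X2), tup(true, m, true)), m, m).
Delete trivial equation op(true, m) =?= op(true, m).
Decompose tup/3: m =?= m,  X2 =?= op(0, m),  op(m, true) =?= op(m, true).
Delete trivial equation m =?= m.
Bind X2 := op(0, m); substituting into the one remaining equation that mentions X2 gives: op(m, r(0, op(true, tup(r(tup(m, m, op(0, m)), tup(true, m, true)), m, m)))) =?= op(m, r(0, Y1)). Substituting into the earlier bindings gives U := tup(r(tup(m, m, op(0, m)), tup(true, m, true)), m, m), T := r(tup(m, m, op(0, m)), tup(true, m, true)).
Delete trivial equation op(m, true) =?= op(m, true).
Decompose op/2: m =?= m,  r(0, op(true, tup(r(tup(m, m, op(0, m)), tup(true, m, true)), m, m))) =?= r(0, Y1).
Delete trivial equation m =?= m.
Decompose r/2: 0 =?= 0,  op(true, tup(r(tup(m, m, op(0, m)), tup(true, m, true)), m, m)) =?= Y1.
Delete trivial equation 0 =?= 0.
Bind Y1 := op(true, tup(r(tup(m, m, op(0, m)), tup(true, m, true)), m, m)).
MGU = { U := tup(r(tup(m, m, op(0, m)), tup(true, m, true)), m, m), T := r(tup(m, m, op(0, m)), tup(true, m, true)), X2 := op(0, m), Y1 := op(true, tup(r(tup(m, m, op(0, m)), tup(true, m, true)), m, m)) }, so U := tup(r(tup(m, m, op(0, m)), tup(true, m, true)), m, m).

tup(r(tup(m, m, op(0, m)), tup(true, m, true)), m, m)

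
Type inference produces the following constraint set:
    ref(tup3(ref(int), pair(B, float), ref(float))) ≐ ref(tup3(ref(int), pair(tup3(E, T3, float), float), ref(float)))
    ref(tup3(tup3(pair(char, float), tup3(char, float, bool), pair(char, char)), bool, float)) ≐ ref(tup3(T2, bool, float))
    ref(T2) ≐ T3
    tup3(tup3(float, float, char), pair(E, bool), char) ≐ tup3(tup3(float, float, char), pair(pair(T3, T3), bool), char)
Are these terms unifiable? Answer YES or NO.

Decompose ref/1: tup3(ref(int), pair(B, float), ref(float)) ≐ tup3(ref(int), pair(tup3(E, T3, float), float), ref(float)).
Decompose tup3/3: ref(int) ≐ ref(int),  pair(B, float) ≐ pair(tup3(E, T3, float), float),  ref(float) ≐ ref(float).
Delete trivial equation ref(int) ≐ ref(int).
Decompose pair/2: B ≐ tup3(E, T3, float),  float ≐ float.
Bind B := tup3(E, T3, float); no other remaining equation mentions B.
Delete trivial equation float ≐ float.
Delete trivial equation ref(float) ≐ ref(float).
Decompose ref/1: tup3(tup3(pair(char, float), tup3(char, float, bool), pair(char, char)), bool, float) ≐ tup3(T2, bool, float).
Decompose tup3/3: tup3(pair(char, float), tup3(char, float, bool), pair(char, char)) ≐ T2,  bool ≐ bool,  float ≐ float.
Bind T2 := tup3(pair(char, float), tup3(char, float, bool), pair(char, char)); substituting into the one remaining equation that mentions T2 gives: ref(tup3(pair(char, float), tup3(char, float, bool), pair(char, char))) ≐ T3.
Delete trivial equation bool ≐ bool.
Delete trivial equation float ≐ float.
Bind T3 := ref(tup3(pair(char, float), tup3(char, float, bool), pair(char, char))); substituting into the remaining equation gives: tup3(tup3(float, float, char), pair(E, bool), char) ≐ tup3(tup3(float, float, char), pair(pair(ref(tup3(pair(char, float), tup3(char, float, bool), pair(char, char))), ref(tup3(pair(char, float), tup3(char, float, bool), pair(char, char)))), bool), char). Substituting into the earlier binding gives B := tup3(E, ref(tup3(pair(char, float), tup3(char, float, bool), pair(char, char))), float).
Decompose tup3/3: tup3(float, float, char) ≐ tup3(float, float, char),  pair(E, bool) ≐ pair(pair(ref(tup3(pair(char, float), tup3(char, float, bool), pair(char, char))), ref(tup3(pair(char, float), tup3(char, float, bool), pair(char, char)))), bool),  char ≐ char.
Delete trivial equation tup3(float, float, char) ≐ tup3(float, float, char).
Decompose pair/2: E ≐ pair(ref(tup3(pair(char, float), tup3(char, float, bool), pair(char, char))), ref(tup3(pair(char, float), tup3(char, float, bool), pair(char, char)))),  bool ≐ bool.
Bind E := pair(ref(tup3(pair(char, float), tup3(char, float, bool), pair(char, char))), ref(tup3(pair(char, float), tup3(char, float, bool), pair(char, char)))); no other remaining equation mentions E. Substituting into the earlier binding gives B := tup3(pair(ref(tup3(pair(char, float), tup3(char, float, bool), pair(char, char))), ref(tup3(pair(char, float), tup3(char, float, bool), pair(char, char)))), ref(tup3(pair(char, float), tup3(char, float, bool), pair(char, char))), float).
Delete trivial equation bool ≐ bool.
Delete trivial equation char ≐ char.
No equations remain and no clash or occurs-check failure arose, so a unifier exists.

YES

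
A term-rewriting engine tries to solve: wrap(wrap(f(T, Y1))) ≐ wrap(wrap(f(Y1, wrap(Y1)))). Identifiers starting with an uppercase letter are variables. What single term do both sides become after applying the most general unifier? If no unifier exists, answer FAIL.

FAIL

Decompose wrap/1: wrap(f(T, Y1)) ≐ wrap(f(Y1, wrap(Y1))).
Decompose wrap/1: f(T, Y1) ≐ f(Y1, wrap(Y1)).
Decompose f/2: T ≐ Y1,  Y1 ≐ wrap(Y1).
Bind T := Y1; no other remaining equation mentions T.
Occurs check fails: Y1 occurs in wrap(Y1); the equation Y1 ≐ wrap(Y1) has no finite solution.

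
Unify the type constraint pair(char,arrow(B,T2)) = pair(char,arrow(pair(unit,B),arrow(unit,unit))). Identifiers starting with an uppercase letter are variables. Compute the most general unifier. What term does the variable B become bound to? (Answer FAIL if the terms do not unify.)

FAIL

Decompose pair/2: char = char,  arrow(B,T2) = arrow(pair(unit,B),arrow(unit,unit)).
Delete trivial equation char = char.
Decompose arrow/2: B = pair(unit,B),  T2 = arrow(unit,unit).
Occurs check fails: B occurs in pair(unit,B); the equation B = pair(unit,B) has no finite solution.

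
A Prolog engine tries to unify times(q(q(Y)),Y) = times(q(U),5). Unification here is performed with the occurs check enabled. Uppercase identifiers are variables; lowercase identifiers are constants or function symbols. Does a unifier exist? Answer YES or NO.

YES

Decompose times/2: q(q(Y)) = q(U),  Y = 5.
Decompose q/1: q(Y) = U.
Bind U := q(Y); no other remaining equation mentions U.
Bind Y := 5. Substituting into the earlier binding gives U := q(5).
No equations remain and no clash or occurs-check failure arose, so a unifier exists.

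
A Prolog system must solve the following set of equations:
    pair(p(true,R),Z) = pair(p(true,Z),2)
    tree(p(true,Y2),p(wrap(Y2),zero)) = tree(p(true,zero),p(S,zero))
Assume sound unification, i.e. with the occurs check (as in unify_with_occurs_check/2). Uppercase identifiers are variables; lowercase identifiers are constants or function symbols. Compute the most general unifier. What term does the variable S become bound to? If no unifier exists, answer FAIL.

wrap(zero)

Decompose pair/2: p(true,R) = p(true,Z),  Z = 2.
Decompose p/2: true = true,  R = Z.
Delete trivial equation true = true.
Bind R := Z; no other remaining equation mentions R.
Bind Z := 2; no other remaining equation mentions Z. Substituting into the earlier binding gives R := 2.
Decompose tree/2: p(true,Y2) = p(true,zero),  p(wrap(Y2),zero) = p(S,zero).
Decompose p/2: true = true,  Y2 = zero.
Delete trivial equation true = true.
Bind Y2 := zero; substituting into the remaining equation gives: p(wrap(zero),zero) = p(S,zero).
Decompose p/2: wrap(zero) = S,  zero = zero.
Bind S := wrap(zero); no other remaining equation mentions S.
Delete trivial equation zero = zero.
MGU = { R -> 2, Z -> 2, Y2 -> zero, S -> wrap(zero) }, so S -> wrap(zero).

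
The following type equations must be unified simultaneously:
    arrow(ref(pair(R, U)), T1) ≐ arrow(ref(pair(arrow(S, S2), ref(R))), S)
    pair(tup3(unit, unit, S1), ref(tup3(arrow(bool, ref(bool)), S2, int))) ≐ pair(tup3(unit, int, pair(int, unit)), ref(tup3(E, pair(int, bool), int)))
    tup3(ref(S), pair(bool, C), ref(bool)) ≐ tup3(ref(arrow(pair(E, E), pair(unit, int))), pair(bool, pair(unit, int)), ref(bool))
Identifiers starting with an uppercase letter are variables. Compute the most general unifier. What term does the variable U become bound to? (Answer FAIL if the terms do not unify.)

FAIL

Decompose arrow/2: ref(pair(R, U)) ≐ ref(pair(arrow(S, S2), ref(R))),  T1 ≐ S.
Decompose ref/1: pair(R, U) ≐ pair(arrow(S, S2), ref(R)).
Decompose pair/2: R ≐ arrow(S, S2),  U ≐ ref(R).
Bind R := arrow(S, S2); substituting into the one remaining equation that mentions R gives: U ≐ ref(arrow(S, S2)).
Bind U := ref(arrow(S, S2)); no other remaining equation mentions U.
Bind T1 := S; no other remaining equation mentions T1.
Decompose pair/2: tup3(unit, unit, S1) ≐ tup3(unit, int, pair(int, unit)),  ref(tup3(arrow(bool, ref(bool)), S2, int)) ≐ ref(tup3(E, pair(int, bool), int)).
Decompose tup3/3: unit ≐ unit,  unit ≐ int,  S1 ≐ pair(int, unit).
Delete trivial equation unit ≐ unit.
Clash: constants unit and int differ; no unifier exists.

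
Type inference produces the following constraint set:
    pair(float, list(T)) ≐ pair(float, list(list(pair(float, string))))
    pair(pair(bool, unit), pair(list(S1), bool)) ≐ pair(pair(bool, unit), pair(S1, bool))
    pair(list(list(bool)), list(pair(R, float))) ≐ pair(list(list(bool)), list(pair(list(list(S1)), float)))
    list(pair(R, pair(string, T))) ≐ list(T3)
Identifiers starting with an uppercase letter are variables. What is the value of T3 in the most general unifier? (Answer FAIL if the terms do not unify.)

FAIL

Decompose pair/2: float ≐ float,  list(T) ≐ list(list(pair(float, string))).
Delete trivial equation float ≐ float.
Decompose list/1: T ≐ list(pair(float, string)).
Bind T := list(pair(float, string)); substituting into the one remaining equation that mentions T gives: list(pair(R, pair(string, list(pair(float, string))))) ≐ list(T3).
Decompose pair/2: pair(bool, unit) ≐ pair(bool, unit),  pair(list(S1), bool) ≐ pair(S1, bool).
Delete trivial equation pair(bool, unit) ≐ pair(bool, unit).
Decompose pair/2: list(S1) ≐ S1,  bool ≐ bool.
Occurs check fails: S1 occurs in list(S1); the equation S1 ≐ list(S1) has no finite solution.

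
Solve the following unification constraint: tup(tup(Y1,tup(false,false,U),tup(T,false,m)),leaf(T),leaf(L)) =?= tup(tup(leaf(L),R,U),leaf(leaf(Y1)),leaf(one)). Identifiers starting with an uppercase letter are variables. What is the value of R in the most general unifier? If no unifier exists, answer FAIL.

tup(false,false,tup(leaf(leaf(one)),false,m))

Decompose tup/3: tup(Y1,tup(false,false,U),tup(T,false,m)) =?= tup(leaf(L),R,U),  leaf(T) =?= leaf(leaf(Y1)),  leaf(L) =?= leaf(one).
Decompose tup/3: Y1 =?= leaf(L),  tup(false,false,U) =?= R,  tup(T,false,m) =?= U.
Bind Y1 := leaf(L); substituting into the one remaining equation that mentions Y1 gives: leaf(T) =?= leaf(leaf(leaf(L))).
Bind R := tup(false,false,U); no other remaining equation mentions R.
Bind U := tup(T,false,m); no other remaining equation mentions U. Substituting into the earlier binding gives R := tup(false,false,tup(T,false,m)).
Decompose leaf/1: T =?= leaf(leaf(L)).
Bind T := leaf(leaf(L)); no other remaining equation mentions T. Substituting into the earlier bindings gives R := tup(false,false,tup(leaf(leaf(L)),false,m)), U := tup(leaf(leaf(L)),false,m).
Decompose leaf/1: L =?= one.
Bind L := one. Substituting into the earlier bindings gives Y1 := leaf(one), R := tup(false,false,tup(leaf(leaf(one)),false,m)), U := tup(leaf(leaf(one)),false,m), T := leaf(leaf(one)).
MGU = { Y1 -> leaf(one), R -> tup(false,false,tup(leaf(leaf(one)),false,m)), U -> tup(leaf(leaf(one)),false,m), T -> leaf(leaf(one)), L -> one }, so R -> tup(false,false,tup(leaf(leaf(one)),false,m)).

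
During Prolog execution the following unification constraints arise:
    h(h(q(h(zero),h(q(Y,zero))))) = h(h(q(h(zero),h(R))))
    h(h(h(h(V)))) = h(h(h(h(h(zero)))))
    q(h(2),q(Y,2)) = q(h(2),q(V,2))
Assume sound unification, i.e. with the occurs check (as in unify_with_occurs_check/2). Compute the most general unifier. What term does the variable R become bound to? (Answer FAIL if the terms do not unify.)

Decompose h/1: h(q(h(zero),h(q(Y,zero)))) = h(q(h(zero),h(R))).
Decompose h/1: q(h(zero),h(q(Y,zero))) = q(h(zero),h(R)).
Decompose q/2: h(zero) = h(zero),  h(q(Y,zero)) = h(R).
Delete trivial equation h(zero) = h(zero).
Decompose h/1: q(Y,zero) = R.
Bind R := q(Y,zero); no other remaining equation mentions R.
Decompose h/1: h(h(h(V))) = h(h(h(h(zero)))).
Decompose h/1: h(h(V)) = h(h(h(zero))).
Decompose h/1: h(V) = h(h(zero)).
Decompose h/1: V = h(zero).
Bind V := h(zero); substituting into the remaining equation gives: q(h(2),q(Y,2)) = q(h(2),q(h(zero),2)).
Decompose q/2: h(2) = h(2),  q(Y,2) = q(h(zero),2).
Delete trivial equation h(2) = h(2).
Decompose q/2: Y = h(zero),  2 = 2.
Bind Y := h(zero); no other remaining equation mentions Y. Substituting into the earlier binding gives R := q(h(zero),zero).
Delete trivial equation 2 = 2.
MGU = { R = q(h(zero),zero), V = h(zero), Y = h(zero) }, so R = q(h(zero),zero).

q(h(zero),zero)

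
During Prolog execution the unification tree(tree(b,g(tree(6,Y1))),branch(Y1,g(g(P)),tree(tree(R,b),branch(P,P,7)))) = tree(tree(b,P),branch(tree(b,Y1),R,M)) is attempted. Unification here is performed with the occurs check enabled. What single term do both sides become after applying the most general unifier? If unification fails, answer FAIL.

FAIL

Decompose tree/2: tree(b,g(tree(6,Y1))) = tree(b,P),  branch(Y1,g(g(P)),tree(tree(R,b),branch(P,P,7))) = branch(tree(b,Y1),R,M).
Decompose tree/2: b = b,  g(tree(6,Y1)) = P.
Delete trivial equation b = b.
Bind P := g(tree(6,Y1)); substituting into the remaining equation gives: branch(Y1,g(g(g(tree(6,Y1)))),tree(tree(R,b),branch(g(tree(6,Y1)),g(tree(6,Y1)),7))) = branch(tree(b,Y1),R,M).
Decompose branch/3: Y1 = tree(b,Y1),  g(g(g(tree(6,Y1)))) = R,  tree(tree(R,b),branch(g(tree(6,Y1)),g(tree(6,Y1)),7)) = M.
Occurs check fails: Y1 occurs in tree(b,Y1); the equation Y1 = tree(b,Y1) has no finite solution.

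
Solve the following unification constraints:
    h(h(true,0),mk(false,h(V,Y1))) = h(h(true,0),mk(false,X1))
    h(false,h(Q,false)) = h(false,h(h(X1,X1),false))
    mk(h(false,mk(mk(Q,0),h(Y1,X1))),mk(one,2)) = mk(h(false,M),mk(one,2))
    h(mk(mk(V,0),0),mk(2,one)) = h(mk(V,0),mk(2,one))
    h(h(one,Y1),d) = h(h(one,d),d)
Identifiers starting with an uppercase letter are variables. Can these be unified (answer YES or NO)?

Decompose h/2: h(true,0) = h(true,0),  mk(false,h(V,Y1)) = mk(false,X1).
Delete trivial equation h(true,0) = h(true,0).
Decompose mk/2: false = false,  h(V,Y1) = X1.
Delete trivial equation false = false.
Bind X1 := h(V,Y1); substituting into the 2 remaining equations that mention X1 gives: h(false,h(Q,false)) = h(false,h(h(h(V,Y1),h(V,Y1)),false)),  mk(h(false,mk(mk(Q,0),h(Y1,h(V,Y1)))),mk(one,2)) = mk(h(false,M),mk(one,2)).
Decompose h/2: false = false,  h(Q,false) = h(h(h(V,Y1),h(V,Y1)),false).
Delete trivial equation false = false.
Decompose h/2: Q = h(h(V,Y1),h(V,Y1)),  false = false.
Bind Q := h(h(V,Y1),h(V,Y1)); substituting into the one remaining equation that mentions Q gives: mk(h(false,mk(mk(h(h(V,Y1),h(V,Y1)),0),h(Y1,h(V,Y1)))),mk(one,2)) = mk(h(false,M),mk(one,2)).
Delete trivial equation false = false.
Decompose mk/2: h(false,mk(mk(h(h(V,Y1),h(V,Y1)),0),h(Y1,h(V,Y1)))) = h(false,M),  mk(one,2) = mk(one,2).
Decompose h/2: false = false,  mk(mk(h(h(V,Y1),h(V,Y1)),0),h(Y1,h(V,Y1))) = M.
Delete trivial equation false = false.
Bind M := mk(mk(h(h(V,Y1),h(V,Y1)),0),h(Y1,h(V,Y1))); no other remaining equation mentions M.
Delete trivial equation mk(one,2) = mk(one,2).
Decompose h/2: mk(mk(V,0),0) = mk(V,0),  mk(2,one) = mk(2,one).
Decompose mk/2: mk(V,0) = V,  0 = 0.
Occurs check fails: V occurs in mk(V,0); the equation V = mk(V,0) has no finite solution.

NO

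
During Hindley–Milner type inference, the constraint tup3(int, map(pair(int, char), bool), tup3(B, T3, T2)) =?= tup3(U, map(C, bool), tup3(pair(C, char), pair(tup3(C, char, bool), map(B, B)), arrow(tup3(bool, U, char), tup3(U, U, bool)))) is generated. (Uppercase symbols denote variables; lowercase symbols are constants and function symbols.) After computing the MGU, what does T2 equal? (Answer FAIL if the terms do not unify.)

Decompose tup3/3: int =?= U,  map(pair(int, char), bool) =?= map(C, bool),  tup3(B, T3, T2) =?= tup3(pair(C, char), pair(tup3(C, char, bool), map(B, B)), arrow(tup3(bool, U, char), tup3(U, U, bool))).
Bind U := int; substituting into the one remaining equation that mentions U gives: tup3(B, T3, T2) =?= tup3(pair(C, char), pair(tup3(C, char, bool), map(B, B)), arrow(tup3(bool, int, char), tup3(int, int, bool))).
Decompose map/2: pair(int, char) =?= C,  bool =?= bool.
Bind C := pair(int, char); substituting into the one remaining equation that mentions C gives: tup3(B, T3, T2) =?= tup3(pair(pair(int, char), char), pair(tup3(pair(int, char), char, bool), map(B, B)), arrow(tup3(bool, int, char), tup3(int, int, bool))).
Delete trivial equation bool =?= bool.
Decompose tup3/3: B =?= pair(pair(int, char), char),  T3 =?= pair(tup3(pair(int, char), char, bool), map(B, B)),  T2 =?= arrow(tup3(bool, int, char), tup3(int, int, bool)).
Bind B := pair(pair(int, char), char); substituting into the one remaining equation that mentions B gives: T3 =?= pair(tup3(pair(int, char), char, bool), map(pair(pair(int, char), char), pair(pair(int, char), char))).
Bind T3 := pair(tup3(pair(int, char), char, bool), map(pair(pair(int, char), char), pair(pair(int, char), char))); no other remaining equation mentions T3.
Bind T2 := arrow(tup3(bool, int, char), tup3(int, int, bool)).
MGU = { U -> int, C -> pair(int, char), B -> pair(pair(int, char), char), T3 -> pair(tup3(pair(int, char), char, bool), map(pair(pair(int, char), char), pair(pair(int, char), char))), T2 -> arrow(tup3(bool, int, char), tup3(int, int, bool)) }, so T2 -> arrow(tup3(bool, int, char), tup3(int, int, bool)).

arrow(tup3(bool, int, char), tup3(int, int, bool))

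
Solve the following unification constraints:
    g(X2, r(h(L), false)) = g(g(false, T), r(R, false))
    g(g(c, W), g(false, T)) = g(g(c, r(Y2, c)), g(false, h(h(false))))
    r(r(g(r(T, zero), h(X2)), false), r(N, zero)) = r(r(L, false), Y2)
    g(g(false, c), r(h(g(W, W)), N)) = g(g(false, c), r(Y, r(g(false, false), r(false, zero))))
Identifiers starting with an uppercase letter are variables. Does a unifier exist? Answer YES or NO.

Decompose g/2: X2 = g(false, T),  r(h(L), false) = r(R, false).
Bind X2 := g(false, T); substituting into the one remaining equation that mentions X2 gives: r(r(g(r(T, zero), h(g(false, T))), false), r(N, zero)) = r(r(L, false), Y2).
Decompose r/2: h(L) = R,  false = false.
Bind R := h(L); no other remaining equation mentions R.
Delete trivial equation false = false.
Decompose g/2: g(c, W) = g(c, r(Y2, c)),  g(false, T) = g(false, h(h(false))).
Decompose g/2: c = c,  W = r(Y2, c).
Delete trivial equation c = c.
Bind W := r(Y2, c); substituting into the one remaining equation that mentions W gives: g(g(false, c), r(h(g(r(Y2, c), r(Y2, c))), N)) = g(g(false, c), r(Y, r(g(false, false), r(false, zero)))).
Decompose g/2: false = false,  T = h(h(false)).
Delete trivial equation false = false.
Bind T := h(h(false)); substituting into the one remaining equation that mentions T gives: r(r(g(r(h(h(false)), zero), h(g(false, h(h(false))))), false), r(N, zero)) = r(r(L, false), Y2). Substituting into the earlier binding gives X2 := g(false, h(h(false))).
Decompose r/2: r(g(r(h(h(false)), zero), h(g(false, h(h(false))))), false) = r(L, false),  r(N, zero) = Y2.
Decompose r/2: g(r(h(h(false)), zero), h(g(false, h(h(false))))) = L,  false = false.
Bind L := g(r(h(h(false)), zero), h(g(false, h(h(false))))); no other remaining equation mentions L. Substituting into the earlier binding gives R := h(g(r(h(h(false)), zero), h(g(false, h(h(false)))))).
Delete trivial equation false = false.
Bind Y2 := r(N, zero); substituting into the remaining equation gives: g(g(false, c), r(h(g(r(r(N, zero), c), r(r(N, zero), c))), N)) = g(g(false, c), r(Y, r(g(false, false), r(false, zero)))). Substituting into the earlier binding gives W := r(r(N, zero), c).
Decompose g/2: g(false, c) = g(false, c),  r(h(g(r(r(N, zero), c), r(r(N, zero), c))), N) = r(Y, r(g(false, false), r(false, zero))).
Delete trivial equation g(false, c) = g(false, c).
Decompose r/2: h(g(r(r(N, zero), c), r(r(N, zero), c))) = Y,  N = r(g(false, false), r(false, zero)).
Bind Y := h(g(r(r(N, zero), c), r(r(N, zero), c))); no other remaining equation mentions Y.
Bind N := r(g(false, false), r(false, zero)). Substituting into the earlier bindings gives W := r(r(r(g(false, false), r(false, zero)), zero), c), Y2 := r(r(g(false, false), r(false, zero)), zero), Y := h(g(r(r(r(g(false, false), r(false, zero)), zero), c), r(r(r(g(false, false), r(false, zero)), zero), c))).
No equations remain and no clash or occurs-check failure arose, so a unifier exists.

YES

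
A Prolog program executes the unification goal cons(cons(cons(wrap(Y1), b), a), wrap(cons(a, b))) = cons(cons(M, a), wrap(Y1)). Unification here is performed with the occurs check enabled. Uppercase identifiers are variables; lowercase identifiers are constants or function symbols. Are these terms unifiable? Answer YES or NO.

Decompose cons/2: cons(cons(wrap(Y1), b), a) = cons(M, a),  wrap(cons(a, b)) = wrap(Y1).
Decompose cons/2: cons(wrap(Y1), b) = M,  a = a.
Bind M := cons(wrap(Y1), b); no other remaining equation mentions M.
Delete trivial equation a = a.
Decompose wrap/1: cons(a, b) = Y1.
Bind Y1 := cons(a, b). Substituting into the earlier binding gives M := cons(wrap(cons(a, b)), b).
No equations remain and no clash or occurs-check failure arose, so a unifier exists.

YES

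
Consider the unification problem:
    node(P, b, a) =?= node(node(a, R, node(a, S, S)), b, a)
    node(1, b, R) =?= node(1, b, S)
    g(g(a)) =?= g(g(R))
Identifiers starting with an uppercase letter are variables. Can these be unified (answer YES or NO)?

YES

Decompose node/3: P =?= node(a, R, node(a, S, S)),  b =?= b,  a =?= a.
Bind P := node(a, R, node(a, S, S)); no other remaining equation mentions P.
Delete trivial equation b =?= b.
Delete trivial equation a =?= a.
Decompose node/3: 1 =?= 1,  b =?= b,  R =?= S.
Delete trivial equation 1 =?= 1.
Delete trivial equation b =?= b.
Bind R := S; substituting into the remaining equation gives: g(g(a)) =?= g(g(S)). Substituting into the earlier binding gives P := node(a, S, node(a, S, S)).
Decompose g/1: g(a) =?= g(S).
Decompose g/1: a =?= S.
Bind S := a. Substituting into the earlier bindings gives P := node(a, a, node(a, a, a)), R := a.
No equations remain and no clash or occurs-check failure arose, so a unifier exists.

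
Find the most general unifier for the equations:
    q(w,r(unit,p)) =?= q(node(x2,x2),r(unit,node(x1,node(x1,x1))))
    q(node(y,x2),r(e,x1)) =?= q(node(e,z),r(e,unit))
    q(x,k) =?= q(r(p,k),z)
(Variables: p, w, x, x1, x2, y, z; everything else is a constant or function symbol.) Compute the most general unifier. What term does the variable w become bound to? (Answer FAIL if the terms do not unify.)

Decompose q/2: w =?= node(x2,x2),  r(unit,p) =?= r(unit,node(x1,node(x1,x1))).
Bind w := node(x2,x2); no other remaining equation mentions w.
Decompose r/2: unit =?= unit,  p =?= node(x1,node(x1,x1)).
Delete trivial equation unit =?= unit.
Bind p := node(x1,node(x1,x1)); substituting into the one remaining equation that mentions p gives: q(x,k) =?= q(r(node(x1,node(x1,x1)),k),z).
Decompose q/2: node(y,x2) =?= node(e,z),  r(e,x1) =?= r(e,unit).
Decompose node/2: y =?= e,  x2 =?= z.
Bind y := e; no other remaining equation mentions y.
Bind x2 := z; no other remaining equation mentions x2. Substituting into the earlier binding gives w := node(z,z).
Decompose r/2: e =?= e,  x1 =?= unit.
Delete trivial equation e =?= e.
Bind x1 := unit; substituting into the remaining equation gives: q(x,k) =?= q(r(node(unit,node(unit,unit)),k),z). Substituting into the earlier binding gives p := node(unit,node(unit,unit)).
Decompose q/2: x =?= r(node(unit,node(unit,unit)),k),  k =?= z.
Bind x := r(node(unit,node(unit,unit)),k); no other remaining equation mentions x.
Bind z := k. Substituting into the earlier bindings gives w := node(k,k), x2 := k.
MGU = { w ↦ node(k,k), p ↦ node(unit,node(unit,unit)), y ↦ e, x2 ↦ k, x1 ↦ unit, x ↦ r(node(unit,node(unit,unit)),k), z ↦ k }, so w ↦ node(k,k).

node(k,k)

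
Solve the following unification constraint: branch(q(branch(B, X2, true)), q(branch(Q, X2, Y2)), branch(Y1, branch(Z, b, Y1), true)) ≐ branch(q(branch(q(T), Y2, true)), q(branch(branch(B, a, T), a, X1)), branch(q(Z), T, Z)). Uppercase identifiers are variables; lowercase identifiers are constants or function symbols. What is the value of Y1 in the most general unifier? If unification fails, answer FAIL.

Decompose branch/3: q(branch(B, X2, true)) ≐ q(branch(q(T), Y2, true)),  q(branch(Q, X2, Y2)) ≐ q(branch(branch(B, a, T), a, X1)),  branch(Y1, branch(Z, b, Y1), true) ≐ branch(q(Z), T, Z).
Decompose q/1: branch(B, X2, true) ≐ branch(q(T), Y2, true).
Decompose branch/3: B ≐ q(T),  X2 ≐ Y2,  true ≐ true.
Bind B := q(T); substituting into the one remaining equation that mentions B gives: q(branch(Q, X2, Y2)) ≐ q(branch(branch(q(T), a, T), a, X1)).
Bind X2 := Y2; substituting into the one remaining equation that mentions X2 gives: q(branch(Q, Y2, Y2)) ≐ q(branch(branch(q(T), a, T), a, X1)).
Delete trivial equation true ≐ true.
Decompose q/1: branch(Q, Y2, Y2) ≐ branch(branch(q(T), a, T), a, X1).
Decompose branch/3: Q ≐ branch(q(T), a, T),  Y2 ≐ a,  Y2 ≐ X1.
Bind Q := branch(q(T), a, T); no other remaining equation mentions Q.
Bind Y2 := a; substituting into the one remaining equation that mentions Y2 gives: a ≐ X1. Substituting into the earlier binding gives X2 := a.
Bind X1 := a; no other remaining equation mentions X1.
Decompose branch/3: Y1 ≐ q(Z),  branch(Z, b, Y1) ≐ T,  true ≐ Z.
Bind Y1 := q(Z); substituting into the one remaining equation that mentions Y1 gives: branch(Z, b, q(Z)) ≐ T.
Bind T := branch(Z, b, q(Z)); no other remaining equation mentions T. Substituting into the earlier bindings gives B := q(branch(Z, b, q(Z))), Q := branch(q(branch(Z, b, q(Z))), a, branch(Z, b, q(Z))).
Bind Z := true. Substituting into the earlier bindings gives B := q(branch(true, b, q(true))), Q := branch(q(branch(true, b, q(true))), a, branch(true, b, q(true))), Y1 := q(true), T := branch(true, b, q(true)).
MGU = { B -> q(branch(true, b, q(true))), X2 -> a, Q -> branch(q(branch(true, b, q(true))), a, branch(true, b, q(true))), Y2 -> a, X1 -> a, Y1 -> q(true), T -> branch(true, b, q(true)), Z -> true }, so Y1 -> q(true).

q(true)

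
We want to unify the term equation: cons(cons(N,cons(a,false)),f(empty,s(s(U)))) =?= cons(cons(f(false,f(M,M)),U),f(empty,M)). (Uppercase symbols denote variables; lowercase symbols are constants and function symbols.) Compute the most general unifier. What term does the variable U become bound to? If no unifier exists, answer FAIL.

cons(a,false)

Decompose cons/2: cons(N,cons(a,false)) =?= cons(f(false,f(M,M)),U),  f(empty,s(s(U))) =?= f(empty,M).
Decompose cons/2: N =?= f(false,f(M,M)),  cons(a,false) =?= U.
Bind N := f(false,f(M,M)); no other remaining equation mentions N.
Bind U := cons(a,false); substituting into the remaining equation gives: f(empty,s(s(cons(a,false)))) =?= f(empty,M).
Decompose f/2: empty =?= empty,  s(s(cons(a,false))) =?= M.
Delete trivial equation empty =?= empty.
Bind M := s(s(cons(a,false))). Substituting into the earlier binding gives N := f(false,f(s(s(cons(a,false))),s(s(cons(a,false))))).
MGU = { N ↦ f(false,f(s(s(cons(a,false))),s(s(cons(a,false))))), U ↦ cons(a,false), M ↦ s(s(cons(a,false))) }, so U ↦ cons(a,false).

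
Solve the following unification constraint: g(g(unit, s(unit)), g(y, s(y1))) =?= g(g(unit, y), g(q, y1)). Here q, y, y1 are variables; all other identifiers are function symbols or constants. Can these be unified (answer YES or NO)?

Decompose g/2: g(unit, s(unit)) =?= g(unit, y),  g(y, s(y1)) =?= g(q, y1).
Decompose g/2: unit =?= unit,  s(unit) =?= y.
Delete trivial equation unit =?= unit.
Bind y := s(unit); substituting into the remaining equation gives: g(s(unit), s(y1)) =?= g(q, y1).
Decompose g/2: s(unit) =?= q,  s(y1) =?= y1.
Bind q := s(unit); no other remaining equation mentions q.
Occurs check fails: y1 occurs in s(y1); the equation y1 =?= s(y1) has no finite solution.

NO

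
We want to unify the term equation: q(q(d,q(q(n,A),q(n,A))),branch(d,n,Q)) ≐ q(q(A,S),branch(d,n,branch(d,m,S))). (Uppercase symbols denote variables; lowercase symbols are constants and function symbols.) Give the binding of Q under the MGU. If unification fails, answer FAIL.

branch(d,m,q(q(n,d),q(n,d)))

Decompose q/2: q(d,q(q(n,A),q(n,A))) ≐ q(A,S),  branch(d,n,Q) ≐ branch(d,n,branch(d,m,S)).
Decompose q/2: d ≐ A,  q(q(n,A),q(n,A)) ≐ S.
Bind A := d; substituting into the one remaining equation that mentions A gives: q(q(n,d),q(n,d)) ≐ S.
Bind S := q(q(n,d),q(n,d)); substituting into the remaining equation gives: branch(d,n,Q) ≐ branch(d,n,branch(d,m,q(q(n,d),q(n,d)))).
Decompose branch/3: d ≐ d,  n ≐ n,  Q ≐ branch(d,m,q(q(n,d),q(n,d))).
Delete trivial equation d ≐ d.
Delete trivial equation n ≐ n.
Bind Q := branch(d,m,q(q(n,d),q(n,d))).
MGU = { A ↦ d, S ↦ q(q(n,d),q(n,d)), Q ↦ branch(d,m,q(q(n,d),q(n,d))) }, so Q ↦ branch(d,m,q(q(n,d),q(n,d))).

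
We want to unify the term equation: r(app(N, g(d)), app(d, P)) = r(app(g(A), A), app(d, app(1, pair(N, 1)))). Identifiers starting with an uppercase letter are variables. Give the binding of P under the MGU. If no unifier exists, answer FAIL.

Decompose r/2: app(N, g(d)) = app(g(A), A),  app(d, P) = app(d, app(1, pair(N, 1))).
Decompose app/2: N = g(A),  g(d) = A.
Bind N := g(A); substituting into the one remaining equation that mentions N gives: app(d, P) = app(d, app(1, pair(g(A), 1))).
Bind A := g(d); substituting into the remaining equation gives: app(d, P) = app(d, app(1, pair(g(g(d)), 1))). Substituting into the earlier binding gives N := g(g(d)).
Decompose app/2: d = d,  P = app(1, pair(g(g(d)), 1)).
Delete trivial equation d = d.
Bind P := app(1, pair(g(g(d)), 1)).
MGU = { N ↦ g(g(d)), A ↦ g(d), P ↦ app(1, pair(g(g(d)), 1)) }, so P ↦ app(1, pair(g(g(d)), 1)).

app(1, pair(g(g(d)), 1))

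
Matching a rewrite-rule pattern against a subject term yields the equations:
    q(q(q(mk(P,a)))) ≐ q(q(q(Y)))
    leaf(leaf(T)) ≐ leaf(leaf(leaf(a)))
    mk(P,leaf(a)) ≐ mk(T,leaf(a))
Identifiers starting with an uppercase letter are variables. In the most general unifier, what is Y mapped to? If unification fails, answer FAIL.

mk(leaf(a),a)

Decompose q/1: q(q(mk(P,a))) ≐ q(q(Y)).
Decompose q/1: q(mk(P,a)) ≐ q(Y).
Decompose q/1: mk(P,a) ≐ Y.
Bind Y := mk(P,a); no other remaining equation mentions Y.
Decompose leaf/1: leaf(T) ≐ leaf(leaf(a)).
Decompose leaf/1: T ≐ leaf(a).
Bind T := leaf(a); substituting into the remaining equation gives: mk(P,leaf(a)) ≐ mk(leaf(a),leaf(a)).
Decompose mk/2: P ≐ leaf(a),  leaf(a) ≐ leaf(a).
Bind P := leaf(a); no other remaining equation mentions P. Substituting into the earlier binding gives Y := mk(leaf(a),a).
Delete trivial equation leaf(a) ≐ leaf(a).
MGU = { Y ↦ mk(leaf(a),a), T ↦ leaf(a), P ↦ leaf(a) }, so Y ↦ mk(leaf(a),a).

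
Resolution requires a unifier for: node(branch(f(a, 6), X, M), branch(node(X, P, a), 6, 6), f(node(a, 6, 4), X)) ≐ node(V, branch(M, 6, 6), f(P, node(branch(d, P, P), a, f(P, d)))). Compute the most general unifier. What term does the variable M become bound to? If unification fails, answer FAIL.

node(node(branch(d, node(a, 6, 4), node(a, 6, 4)), a, f(node(a, 6, 4), d)), node(a, 6, 4), a)

Decompose node/3: branch(f(a, 6), X, M) ≐ V,  branch(node(X, P, a), 6, 6) ≐ branch(M, 6, 6),  f(node(a, 6, 4), X) ≐ f(P, node(branch(d, P, P), a, f(P, d))).
Bind V := branch(f(a, 6), X, M); no other remaining equation mentions V.
Decompose branch/3: node(X, P, a) ≐ M,  6 ≐ 6,  6 ≐ 6.
Bind M := node(X, P, a); no other remaining equation mentions M. Substituting into the earlier binding gives V := branch(f(a, 6), X, node(X, P, a)).
Delete trivial equation 6 ≐ 6.
Delete trivial equation 6 ≐ 6.
Decompose f/2: node(a, 6, 4) ≐ P,  X ≐ node(branch(d, P, P), a, f(P, d)).
Bind P := node(a, 6, 4); substituting into the remaining equation gives: X ≐ node(branch(d, node(a, 6, 4), node(a, 6, 4)), a, f(node(a, 6, 4), d)). Substituting into the earlier bindings gives V := branch(f(a, 6), X, node(X, node(a, 6, 4), a)), M := node(X, node(a, 6, 4), a).
Bind X := node(branch(d, node(a, 6, 4), node(a, 6, 4)), a, f(node(a, 6, 4), d)). Substituting into the earlier bindings gives V := branch(f(a, 6), node(branch(d, node(a, 6, 4), node(a, 6, 4)), a, f(node(a, 6, 4), d)), node(node(branch(d, node(a, 6, 4), node(a, 6, 4)), a, f(node(a, 6, 4), d)), node(a, 6, 4), a)), M := node(node(branch(d, node(a, 6, 4), node(a, 6, 4)), a, f(node(a, 6, 4), d)), node(a, 6, 4), a).
MGU = { V := branch(f(a, 6), node(branch(d, node(a, 6, 4), node(a, 6, 4)), a, f(node(a, 6, 4), d)), node(node(branch(d, node(a, 6, 4), node(a, 6, 4)), a, f(node(a, 6, 4), d)), node(a, 6, 4), a)), M := node(node(branch(d, node(a, 6, 4), node(a, 6, 4)), a, f(node(a, 6, 4), d)), node(a, 6, 4), a), P := node(a, 6, 4), X := node(branch(d, node(a, 6, 4), node(a, 6, 4)), a, f(node(a, 6, 4), d)) }, so M := node(node(branch(d, node(a, 6, 4), node(a, 6, 4)), a, f(node(a, 6, 4), d)), node(a, 6, 4), a).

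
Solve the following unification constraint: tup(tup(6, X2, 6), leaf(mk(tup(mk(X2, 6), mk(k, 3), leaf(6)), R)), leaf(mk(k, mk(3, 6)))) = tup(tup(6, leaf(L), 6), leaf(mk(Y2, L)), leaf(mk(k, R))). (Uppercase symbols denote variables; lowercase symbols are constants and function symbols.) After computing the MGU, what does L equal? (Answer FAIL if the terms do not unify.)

mk(3, 6)

Decompose tup/3: tup(6, X2, 6) = tup(6, leaf(L), 6),  leaf(mk(tup(mk(X2, 6), mk(k, 3), leaf(6)), R)) = leaf(mk(Y2, L)),  leaf(mk(k, mk(3, 6))) = leaf(mk(k, R)).
Decompose tup/3: 6 = 6,  X2 = leaf(L),  6 = 6.
Delete trivial equation 6 = 6.
Bind X2 := leaf(L); substituting into the one remaining equation that mentions X2 gives: leaf(mk(tup(mk(leaf(L), 6), mk(k, 3), leaf(6)), R)) = leaf(mk(Y2, L)).
Delete trivial equation 6 = 6.
Decompose leaf/1: mk(tup(mk(leaf(L), 6), mk(k, 3), leaf(6)), R) = mk(Y2, L).
Decompose mk/2: tup(mk(leaf(L), 6), mk(k, 3), leaf(6)) = Y2,  R = L.
Bind Y2 := tup(mk(leaf(L), 6), mk(k, 3), leaf(6)); no other remaining equation mentions Y2.
Bind R := L; substituting into the remaining equation gives: leaf(mk(k, mk(3, 6))) = leaf(mk(k, L)).
Decompose leaf/1: mk(k, mk(3, 6)) = mk(k, L).
Decompose mk/2: k = k,  mk(3, 6) = L.
Delete trivial equation k = k.
Bind L := mk(3, 6). Substituting into the earlier bindings gives X2 := leaf(mk(3, 6)), Y2 := tup(mk(leaf(mk(3, 6)), 6), mk(k, 3), leaf(6)), R := mk(3, 6).
MGU = { X2 -> leaf(mk(3, 6)), Y2 -> tup(mk(leaf(mk(3, 6)), 6), mk(k, 3), leaf(6)), R -> mk(3, 6), L -> mk(3, 6) }, so L -> mk(3, 6).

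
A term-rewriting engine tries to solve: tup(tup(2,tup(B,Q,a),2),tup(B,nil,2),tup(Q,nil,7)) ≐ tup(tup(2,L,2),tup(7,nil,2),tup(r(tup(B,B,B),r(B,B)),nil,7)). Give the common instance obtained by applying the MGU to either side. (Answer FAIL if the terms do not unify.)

Decompose tup/3: tup(2,tup(B,Q,a),2) ≐ tup(2,L,2),  tup(B,nil,2) ≐ tup(7,nil,2),  tup(Q,nil,7) ≐ tup(r(tup(B,B,B),r(B,B)),nil,7).
Decompose tup/3: 2 ≐ 2,  tup(B,Q,a) ≐ L,  2 ≐ 2.
Delete trivial equation 2 ≐ 2.
Bind L := tup(B,Q,a); no other remaining equation mentions L.
Delete trivial equation 2 ≐ 2.
Decompose tup/3: B ≐ 7,  nil ≐ nil,  2 ≐ 2.
Bind B := 7; substituting into the one remaining equation that mentions B gives: tup(Q,nil,7) ≐ tup(r(tup(7,7,7),r(7,7)),nil,7). Substituting into the earlier binding gives L := tup(7,Q,a).
Delete trivial equation nil ≐ nil.
Delete trivial equation 2 ≐ 2.
Decompose tup/3: Q ≐ r(tup(7,7,7),r(7,7)),  nil ≐ nil,  7 ≐ 7.
Bind Q := r(tup(7,7,7),r(7,7)); no other remaining equation mentions Q. Substituting into the earlier binding gives L := tup(7,r(tup(7,7,7),r(7,7)),a).
Delete trivial equation nil ≐ nil.
Delete trivial equation 7 ≐ 7.
Applying the MGU to either side gives tup(tup(2,tup(7,r(tup(7,7,7),r(7,7)),a),2),tup(7,nil,2),tup(r(tup(7,7,7),r(7,7)),nil,7)).

tup(tup(2,tup(7,r(tup(7,7,7),r(7,7)),a),2),tup(7,nil,2),tup(r(tup(7,7,7),r(7,7)),nil,7))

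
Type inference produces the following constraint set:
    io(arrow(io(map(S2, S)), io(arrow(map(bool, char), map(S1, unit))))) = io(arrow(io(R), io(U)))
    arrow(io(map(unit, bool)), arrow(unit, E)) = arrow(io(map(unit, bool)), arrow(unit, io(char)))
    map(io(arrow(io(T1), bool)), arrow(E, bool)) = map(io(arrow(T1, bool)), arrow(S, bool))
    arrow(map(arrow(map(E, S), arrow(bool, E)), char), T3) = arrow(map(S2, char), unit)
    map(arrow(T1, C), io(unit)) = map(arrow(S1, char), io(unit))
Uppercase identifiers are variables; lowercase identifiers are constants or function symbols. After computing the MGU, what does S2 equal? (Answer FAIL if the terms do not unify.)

FAIL

Decompose io/1: arrow(io(map(S2, S)), io(arrow(map(bool, char), map(S1, unit)))) = arrow(io(R), io(U)).
Decompose arrow/2: io(map(S2, S)) = io(R),  io(arrow(map(bool, char), map(S1, unit))) = io(U).
Decompose io/1: map(S2, S) = R.
Bind R := map(S2, S); no other remaining equation mentions R.
Decompose io/1: arrow(map(bool, char), map(S1, unit)) = U.
Bind U := arrow(map(bool, char), map(S1, unit)); no other remaining equation mentions U.
Decompose arrow/2: io(map(unit, bool)) = io(map(unit, bool)),  arrow(unit, E) = arrow(unit, io(char)).
Delete trivial equation io(map(unit, bool)) = io(map(unit, bool)).
Decompose arrow/2: unit = unit,  E = io(char).
Delete trivial equation unit = unit.
Bind E := io(char); substituting into the 2 remaining equations that mention E gives: map(io(arrow(io(T1), bool)), arrow(io(char), bool)) = map(io(arrow(T1, bool)), arrow(S, bool)),  arrow(map(arrow(map(io(char), S), arrow(bool, io(char))), char), T3) = arrow(map(S2, char), unit).
Decompose map/2: io(arrow(io(T1), bool)) = io(arrow(T1, bool)),  arrow(io(char), bool) = arrow(S, bool).
Decompose io/1: arrow(io(T1), bool) = arrow(T1, bool).
Decompose arrow/2: io(T1) = T1,  bool = bool.
Occurs check fails: T1 occurs in io(T1); the equation T1 = io(T1) has no finite solution.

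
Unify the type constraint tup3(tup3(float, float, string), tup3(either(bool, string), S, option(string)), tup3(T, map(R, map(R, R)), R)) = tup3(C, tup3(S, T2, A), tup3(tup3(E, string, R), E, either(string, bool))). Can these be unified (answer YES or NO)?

Decompose tup3/3: tup3(float, float, string) = C,  tup3(either(bool, string), S, option(string)) = tup3(S, T2, A),  tup3(T, map(R, map(R, R)), R) = tup3(tup3(E, string, R), E, either(string, bool)).
Bind C := tup3(float, float, string); no other remaining equation mentions C.
Decompose tup3/3: either(bool, string) = S,  S = T2,  option(string) = A.
Bind S := either(bool, string); substituting into the one remaining equation that mentions S gives: either(bool, string) = T2.
Bind T2 := either(bool, string); no other remaining equation mentions T2.
Bind A := option(string); no other remaining equation mentions A.
Decompose tup3/3: T = tup3(E, string, R),  map(R, map(R, R)) = E,  R = either(string, bool).
Bind T := tup3(E, string, R); no other remaining equation mentions T.
Bind E := map(R, map(R, R)); no other remaining equation mentions E. Substituting into the earlier binding gives T := tup3(map(R, map(R, R)), string, R).
Bind R := either(string, bool). Substituting into the earlier bindings gives T := tup3(map(either(string, bool), map(either(string, bool), either(string, bool))), string, either(string, bool)), E := map(either(string, bool), map(either(string, bool), either(string, bool))).
No equations remain and no clash or occurs-check failure arose, so a unifier exists.

YES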